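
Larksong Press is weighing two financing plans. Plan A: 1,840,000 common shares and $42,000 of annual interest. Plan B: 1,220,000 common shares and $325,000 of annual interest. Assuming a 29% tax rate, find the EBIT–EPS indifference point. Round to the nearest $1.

At indifference, (EBIT − 42,000)(1 − t)/1,840,000 = (EBIT − 325,000)(1 − t)/1,220,000.
The (1 − t) factor cancels: (EBIT − 42,000) × 1,220,000 = (EBIT − 325,000) × 1,840,000.
Solving, EBIT = (325,000·1,840,000 − 42,000·1,220,000) / (1,840,000 − 1,220,000) = 546,760,000,000 / 620,000 = 881,870.97.

$881,871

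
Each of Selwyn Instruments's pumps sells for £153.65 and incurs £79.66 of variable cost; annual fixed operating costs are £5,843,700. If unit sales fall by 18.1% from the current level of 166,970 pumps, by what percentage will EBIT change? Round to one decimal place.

-34.3%

At 166,970 units, contribution = 166,970 × £73.99 = £12,354,110.30.
Subtracting fixed costs: EBIT = £12,354,110.30 − £5,843,700 = £6,510,410.30.
DOL = contribution ÷ EBIT = £12,354,110.30 ÷ £6,510,410.30 = 1.8976.
%ΔEBIT = DOL × %ΔSales = 1.8976 × -18.1% = -34.3%.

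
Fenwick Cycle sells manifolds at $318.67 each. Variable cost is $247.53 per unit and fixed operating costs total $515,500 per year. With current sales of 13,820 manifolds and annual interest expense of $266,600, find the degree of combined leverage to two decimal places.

4.89

Total contribution margin = 13,820 × $71.14 = $983,154.80.
EBIT = $983,154.80 − $515,500 = $467,654.80. Interest = $266,600.00.
DOL = $983,154.80 ÷ $467,654.80 = 2.1023; DFL = $467,654.80 ÷ $201,054.80 = 2.3260.
DCL = DOL × DFL = 2.1023 × 2.3260 = 4.8899.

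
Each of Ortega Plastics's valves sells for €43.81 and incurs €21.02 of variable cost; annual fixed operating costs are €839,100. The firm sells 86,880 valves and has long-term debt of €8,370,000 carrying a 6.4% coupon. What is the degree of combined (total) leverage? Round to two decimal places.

Total contribution margin = 86,880 × €22.79 = €1,979,995.20.
Operating income = contribution − fixed costs = €1,979,995.20 − €839,100 = €1,140,895.20. Interest = €535,680.00.
DOL = €1,979,995.20 ÷ €1,140,895.20 = 1.7355; DFL = €1,140,895.20 ÷ €605,215.20 = 1.8851.
Combined leverage = 1.7355 × 1.8851 = 3.2716.

3.27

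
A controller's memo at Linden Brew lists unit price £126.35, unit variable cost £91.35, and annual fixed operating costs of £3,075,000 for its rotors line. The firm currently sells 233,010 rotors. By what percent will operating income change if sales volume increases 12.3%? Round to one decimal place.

At 233,010 units, contribution = 233,010 × £35.00 = £8,155,350.00.
Subtracting fixed costs: EBIT = £8,155,350.00 − £3,075,000 = £5,080,350.00.
DOL = contribution ÷ EBIT = £8,155,350.00 ÷ £5,080,350.00 = 1.6053.
Operating income changes by 1.6053 × +12.3% = +19.7%.

+19.7%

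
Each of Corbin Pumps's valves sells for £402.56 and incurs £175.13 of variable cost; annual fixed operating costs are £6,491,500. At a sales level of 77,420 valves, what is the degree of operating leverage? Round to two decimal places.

At 77,420 units, contribution = 77,420 × £227.43 = £17,607,630.60.
EBIT = £17,607,630.60 − £6,491,500 = £11,116,130.60.
So DOL = total CM / EBIT = £17,607,630.60 / £11,116,130.60 = 1.5840.

1.58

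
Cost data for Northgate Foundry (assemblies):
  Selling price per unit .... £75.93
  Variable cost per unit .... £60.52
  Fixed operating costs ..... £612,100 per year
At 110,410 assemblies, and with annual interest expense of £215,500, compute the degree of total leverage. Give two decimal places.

1.95

Total contribution margin = 110,410 × £15.41 = £1,701,418.10.
Operating income = contribution − fixed costs = £1,701,418.10 − £612,100 = £1,089,318.10. Interest = £215,500.00.
DOL = £1,701,418.10 ÷ £1,089,318.10 = 1.5619; DFL = £1,089,318.10 ÷ £873,818.10 = 1.2466.
Combined leverage = 1.5619 × 1.2466 = 1.9471.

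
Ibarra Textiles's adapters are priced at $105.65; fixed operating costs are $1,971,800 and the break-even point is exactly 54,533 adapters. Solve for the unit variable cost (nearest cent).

$69.49

At break-even, FC = Q × (P − VC), so P − VC = $1,971,800 ÷ 54,533 = $36.1579.
Variable cost per unit = $105.65 − $36.1579 = $69.49.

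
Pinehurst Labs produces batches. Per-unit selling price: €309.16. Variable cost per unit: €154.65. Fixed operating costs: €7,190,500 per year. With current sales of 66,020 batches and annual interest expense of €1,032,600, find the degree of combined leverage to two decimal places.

At 66,020 units, contribution = 66,020 × €154.51 = €10,200,750.20.
Operating income = contribution − fixed costs = €10,200,750.20 − €7,190,500 = €3,010,250.20. Interest = €1,032,600.00, so EBIT − I = €1,977,650.20.
Degree of total leverage = total CM / (EBIT − interest) = €10,200,750.20 / €1,977,650.20 = 5.1580.

5.16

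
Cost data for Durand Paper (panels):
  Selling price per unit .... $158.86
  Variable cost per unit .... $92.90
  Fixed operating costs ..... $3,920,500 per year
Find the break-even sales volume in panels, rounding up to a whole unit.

59,438 panels

Unit CM = price − variable cost = $158.86 − $92.90 = $65.96.
Break-even volume = fixed costs ÷ CM per unit = $3,920,500 ÷ $65.96 = 59,437.54, so 59,438 panels.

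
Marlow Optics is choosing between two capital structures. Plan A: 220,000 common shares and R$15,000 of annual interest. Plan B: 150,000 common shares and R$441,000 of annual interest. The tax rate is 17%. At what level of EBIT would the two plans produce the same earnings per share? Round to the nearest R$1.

At indifference, (EBIT − 15,000)(1 − t)/220,000 = (EBIT − 441,000)(1 − t)/150,000.
The (1 − t) factor cancels: (EBIT − 15,000) × 150,000 = (EBIT − 441,000) × 220,000.
Solving, EBIT = (441,000·220,000 − 15,000·150,000) / (220,000 − 150,000) = 94,770,000,000 / 70,000 = 1,353,857.14.

R$1,353,857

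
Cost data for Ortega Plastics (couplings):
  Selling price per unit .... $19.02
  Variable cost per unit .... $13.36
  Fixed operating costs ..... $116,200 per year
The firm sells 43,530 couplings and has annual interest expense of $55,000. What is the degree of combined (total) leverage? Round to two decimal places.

At 43,530 units, contribution = 43,530 × $5.66 = $246,379.80.
Operating income = contribution − fixed costs = $246,379.80 − $116,200 = $130,179.80. Interest = $55,000.00, so EBIT − I = $75,179.80.
Degree of total leverage = total CM / (EBIT − interest) = $246,379.80 / $75,179.80 = 3.2772.

3.28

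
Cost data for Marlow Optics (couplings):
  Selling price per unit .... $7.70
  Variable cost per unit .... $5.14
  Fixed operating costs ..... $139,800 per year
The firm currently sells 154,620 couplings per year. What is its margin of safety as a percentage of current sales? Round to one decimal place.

Each unit contributes $7.70 − $5.14 = $2.56. Break-even units = $139,800 ÷ $2.56 = 54,609.38; break-even revenue = 54,609.38 × $7.70 = $420,492.19.
Current sales = 154,620 × $7.70 = $1,190,574.00.
Margin of safety = ($1,190,574.00 − $420,492.19) ÷ $1,190,574.00 = 64.7%.

64.7%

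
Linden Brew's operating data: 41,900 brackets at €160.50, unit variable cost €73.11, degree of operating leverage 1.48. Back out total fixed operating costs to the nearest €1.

Total contribution margin = 41,900 × €87.39 = €3,661,641.00.
DOL = contribution / EBIT, so EBIT = €3,661,641.00 / 1.48 = €2,474,081.76.
Fixed costs = CM − EBIT = €3,661,641.00 − €2,474,081.76 = €1,187,559.

€1,187,559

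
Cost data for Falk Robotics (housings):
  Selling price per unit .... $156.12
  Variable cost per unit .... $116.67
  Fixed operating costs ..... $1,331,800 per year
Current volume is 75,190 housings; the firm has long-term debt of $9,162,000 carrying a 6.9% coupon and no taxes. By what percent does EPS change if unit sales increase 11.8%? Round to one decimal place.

At 75,190 units, contribution = 75,190 × $39.45 = $2,966,245.50.
Operating income = contribution − fixed costs = $2,966,245.50 − $1,331,800 = $1,634,445.50.
After interest of $632,178.00, pre-tax earnings = $1,002,267.50.
DCL = total CM / (EBIT − I) = $2,966,245.50 / $1,002,267.50 = 2.9595.
%ΔEPS = DCL × %ΔSales = 2.9595 × +11.8% = +34.9%.

+34.9%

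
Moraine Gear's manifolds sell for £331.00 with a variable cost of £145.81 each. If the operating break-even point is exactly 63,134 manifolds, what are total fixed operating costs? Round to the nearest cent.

£11,691,785.46

Unit CM = price − variable cost = £331.00 − £145.81 = £185.19.
Since BE = FC / CM, FC = 63,134 × £185.19 = £11,691,785.46.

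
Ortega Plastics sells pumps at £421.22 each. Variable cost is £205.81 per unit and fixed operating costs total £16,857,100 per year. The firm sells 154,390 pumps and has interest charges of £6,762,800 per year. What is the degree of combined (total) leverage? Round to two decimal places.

Total contribution margin = 154,390 × £215.41 = £33,257,149.90.
EBIT = £33,257,149.90 − £16,857,100 = £16,400,049.90. Interest = £6,762,800.00, so EBIT − I = £9,637,249.90.
DCL = contribution ÷ (EBIT − I) = £33,257,149.90 ÷ £9,637,249.90 = 3.4509.

3.45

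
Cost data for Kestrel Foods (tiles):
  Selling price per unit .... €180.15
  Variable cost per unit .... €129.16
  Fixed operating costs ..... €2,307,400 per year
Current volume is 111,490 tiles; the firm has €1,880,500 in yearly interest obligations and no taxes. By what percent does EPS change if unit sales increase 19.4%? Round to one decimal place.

At 111,490 units, contribution = 111,490 × €50.99 = €5,684,875.10.
EBIT = €5,684,875.10 − €2,307,400 = €3,377,475.10.
After interest of €1,880,500.00, pre-tax earnings = €1,496,975.10.
Degree of combined leverage = contribution ÷ (EBIT − I) = €5,684,875.10 ÷ €1,496,975.10 = 3.7976.
%ΔEPS = DCL × %ΔSales = 3.7976 × +19.4% = +73.7%.

+73.7%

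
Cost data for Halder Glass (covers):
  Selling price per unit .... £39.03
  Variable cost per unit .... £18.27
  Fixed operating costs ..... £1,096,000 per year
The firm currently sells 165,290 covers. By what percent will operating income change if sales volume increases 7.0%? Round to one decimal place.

Contribution at this volume is 165,290 × £20.76 = £3,431,420.40.
EBIT = £3,431,420.40 − £1,096,000 = £2,335,420.40.
Degree of operating leverage = £3,431,420.40 / £2,335,420.40 = 1.4693.
Operating income changes by 1.4693 × +7.0% = +10.3%.

+10.3%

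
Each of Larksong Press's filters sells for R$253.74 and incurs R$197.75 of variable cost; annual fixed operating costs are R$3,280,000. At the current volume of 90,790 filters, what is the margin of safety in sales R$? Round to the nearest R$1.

R$8,172,486

Each unit contributes R$253.74 − R$197.75 = R$55.99. Break-even units = R$3,280,000 ÷ R$55.99 = 58,581.89; break-even revenue = 58,581.89 × R$253.74 = R$14,864,568.67.
Actual sales revenue = 90,790 × R$253.74 = R$23,037,054.60.
Margin of safety = R$23,037,054.60 − R$14,864,568.67 = R$8,172,486.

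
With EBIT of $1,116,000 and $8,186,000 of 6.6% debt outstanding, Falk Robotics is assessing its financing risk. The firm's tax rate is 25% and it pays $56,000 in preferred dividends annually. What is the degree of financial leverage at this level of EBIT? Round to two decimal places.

Annual interest charges come to $540,276.00.
Pre-tax preferred-dividend burden = $56,000 ÷ (1 − 0.25) = $74,666.67.
DFL = EBIT ÷ [EBIT − I − D_p/(1−t)] = $1,116,000 ÷ [$1,116,000 − $540,276.00 − $74,666.67] = $1,116,000 ÷ $501,057.33 = 2.2273.

2.23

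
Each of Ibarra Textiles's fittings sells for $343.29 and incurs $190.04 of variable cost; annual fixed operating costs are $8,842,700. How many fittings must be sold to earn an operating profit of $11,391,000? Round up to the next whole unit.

132,031 fittings

Unit CM = price − variable cost = $343.29 − $190.04 = $153.25.
Need Q such that Q × $153.25 − $8,842,700 = $11,391,000, i.e. Q = $20,233,700 / $153.25 = 132,030.67 → 132,031.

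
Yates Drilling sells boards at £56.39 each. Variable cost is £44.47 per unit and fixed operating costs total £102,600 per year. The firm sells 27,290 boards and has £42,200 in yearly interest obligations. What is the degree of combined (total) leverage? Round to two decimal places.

1.80

At 27,290 units, contribution = 27,290 × £11.92 = £325,296.80.
Operating income = contribution − fixed costs = £325,296.80 − £102,600 = £222,696.80. Interest = £42,200.00.
DOL = £325,296.80 ÷ £222,696.80 = 1.4607; DFL = £222,696.80 ÷ £180,496.80 = 1.2338.
Combined leverage = 1.4607 × 1.2338 = 1.8022.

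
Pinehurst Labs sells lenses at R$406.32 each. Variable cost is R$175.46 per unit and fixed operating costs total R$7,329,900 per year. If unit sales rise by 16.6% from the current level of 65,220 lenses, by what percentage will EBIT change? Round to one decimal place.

At 65,220 units, contribution = 65,220 × R$230.86 = R$15,056,689.20.
Operating income = contribution − fixed costs = R$15,056,689.20 − R$7,329,900 = R$7,726,789.20.
Degree of operating leverage = R$15,056,689.20 / R$7,726,789.20 = 1.9486.
So EBIT moves 1.9486 × (+16.6%) = +32.3%.

+32.3%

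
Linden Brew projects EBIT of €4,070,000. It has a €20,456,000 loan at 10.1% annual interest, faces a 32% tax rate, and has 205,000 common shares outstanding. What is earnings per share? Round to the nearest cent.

€6.65

Interest = €2,066,056.00, so EBT = €4,070,000 − €2,066,056.00 = €2,003,944.00.
Net income = €2,003,944.00 × (1 − 0.32) = €1,362,681.92.
EPS = €1,362,681.92 ÷ 205,000 = €6.65.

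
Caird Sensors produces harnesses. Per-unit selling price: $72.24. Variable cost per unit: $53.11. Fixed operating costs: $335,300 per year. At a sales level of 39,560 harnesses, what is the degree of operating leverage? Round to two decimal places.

At 39,560 units, contribution = 39,560 × $19.13 = $756,782.80.
Subtracting fixed costs: EBIT = $756,782.80 − $335,300 = $421,482.80.
So DOL = total CM / EBIT = $756,782.80 / $421,482.80 = 1.7955.

1.80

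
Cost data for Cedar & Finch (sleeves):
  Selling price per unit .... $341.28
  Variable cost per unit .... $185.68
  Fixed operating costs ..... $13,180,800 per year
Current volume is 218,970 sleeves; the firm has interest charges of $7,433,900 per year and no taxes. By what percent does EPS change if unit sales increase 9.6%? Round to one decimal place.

+24.3%

At 218,970 units, contribution = 218,970 × $155.60 = $34,071,732.00.
Operating income = contribution − fixed costs = $34,071,732.00 − $13,180,800 = $20,890,932.00.
Interest = $7,433,900.00, so EBIT − I = $13,457,032.00.
DCL = total CM / (EBIT − I) = $34,071,732.00 / $13,457,032.00 = 2.5319.
EPS therefore changes by 2.5319 × (+9.6%) = +24.3%.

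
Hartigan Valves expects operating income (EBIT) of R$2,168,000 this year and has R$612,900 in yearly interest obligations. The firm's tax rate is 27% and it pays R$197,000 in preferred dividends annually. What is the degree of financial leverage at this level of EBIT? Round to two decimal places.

1.69

Annual interest charges come to R$612,900.00.
Preferred dividends grossed up pre-tax: R$197,000 / (1 − 0.27) = R$269,863.01.
DFL = EBIT ÷ [EBIT − I − D_p/(1−t)] = R$2,168,000 ÷ [R$2,168,000 − R$612,900.00 − R$269,863.01] = R$2,168,000 ÷ R$1,285,236.99 = 1.6868.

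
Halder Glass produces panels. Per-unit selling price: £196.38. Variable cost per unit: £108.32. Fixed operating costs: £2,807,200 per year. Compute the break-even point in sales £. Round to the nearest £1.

£6,260,254

Contribution margin per unit = £196.38 − £108.32 = £88.06, a CM ratio of £88.06 ÷ £196.38 = 0.4484.
Break-even sales = FC ÷ CM ratio = £2,807,200 × £196.38 / £88.06 = £6,260,254.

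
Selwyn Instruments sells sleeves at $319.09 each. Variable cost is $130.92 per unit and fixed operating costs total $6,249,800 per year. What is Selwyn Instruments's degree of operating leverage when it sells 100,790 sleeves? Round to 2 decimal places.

1.49

Total contribution margin = 100,790 × $188.17 = $18,965,654.30.
EBIT = $18,965,654.30 − $6,249,800 = $12,715,854.30.
DOL = contribution ÷ EBIT = $18,965,654.30 ÷ $12,715,854.30 = 1.4915.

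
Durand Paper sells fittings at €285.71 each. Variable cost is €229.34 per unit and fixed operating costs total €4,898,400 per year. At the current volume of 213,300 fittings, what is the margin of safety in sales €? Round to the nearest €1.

€36,114,519

Unit CM = price − variable cost = €285.71 − €229.34 = €56.37. Break-even units = €4,898,400 ÷ €56.37 = 86,897.29; break-even revenue = 86,897.29 × €285.71 = €24,827,423.52.
Current sales = 213,300 × €285.71 = €60,941,943.00.
Margin of safety = €60,941,943.00 − €24,827,423.52 = €36,114,519.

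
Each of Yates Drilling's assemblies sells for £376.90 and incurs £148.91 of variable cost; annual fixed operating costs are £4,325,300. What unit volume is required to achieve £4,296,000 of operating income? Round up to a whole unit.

37,815 assemblies

Contribution margin per unit = £376.90 − £148.91 = £227.99.
Required volume = (fixed costs + target profit) ÷ CM = (£4,325,300 + £4,296,000) ÷ £227.99 = 37,814.38, so 37,815 assemblies.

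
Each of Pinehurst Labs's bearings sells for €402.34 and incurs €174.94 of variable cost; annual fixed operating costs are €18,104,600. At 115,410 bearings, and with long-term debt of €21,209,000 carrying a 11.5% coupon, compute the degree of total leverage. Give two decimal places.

4.60

Total contribution margin = 115,410 × €227.40 = €26,244,234.00.
Subtracting fixed costs: EBIT = €26,244,234.00 − €18,104,600 = €8,139,634.00. Interest = €2,439,035.00, so EBIT − I = €5,700,599.00.
Degree of total leverage = total CM / (EBIT − interest) = €26,244,234.00 / €5,700,599.00 = 4.6038.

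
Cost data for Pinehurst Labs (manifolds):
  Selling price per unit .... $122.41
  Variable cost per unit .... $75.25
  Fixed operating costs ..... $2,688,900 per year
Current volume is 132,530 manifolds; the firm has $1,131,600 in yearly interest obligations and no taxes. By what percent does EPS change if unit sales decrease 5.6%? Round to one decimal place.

Total contribution margin = 132,530 × $47.16 = $6,250,114.80.
Operating income = contribution − fixed costs = $6,250,114.80 − $2,688,900 = $3,561,214.80.
Interest = $1,131,600.00, so EBIT − I = $2,429,614.80.
Degree of combined leverage = contribution ÷ (EBIT − I) = $6,250,114.80 ÷ $2,429,614.80 = 2.5725.
EPS therefore changes by 2.5725 × (-5.6%) = -14.4%.

-14.4%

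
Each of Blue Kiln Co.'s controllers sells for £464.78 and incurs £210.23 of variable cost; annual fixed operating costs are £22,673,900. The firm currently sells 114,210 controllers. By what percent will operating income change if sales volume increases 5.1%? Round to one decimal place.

+23.2%

Total contribution margin = 114,210 × £254.55 = £29,072,155.50.
Subtracting fixed costs: EBIT = £29,072,155.50 − £22,673,900 = £6,398,255.50.
Degree of operating leverage = £29,072,155.50 / £6,398,255.50 = 4.5438.
So EBIT moves 4.5438 × (+5.1%) = +23.2%.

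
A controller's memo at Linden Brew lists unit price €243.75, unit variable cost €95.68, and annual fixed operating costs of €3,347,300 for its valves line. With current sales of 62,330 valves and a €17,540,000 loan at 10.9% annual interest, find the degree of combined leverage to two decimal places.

Total contribution margin = 62,330 × €148.07 = €9,229,203.10.
Operating income = contribution − fixed costs = €9,229,203.10 − €3,347,300 = €5,881,903.10. Interest = €1,911,860.00, so EBIT − I = €3,970,043.10.
Degree of total leverage = total CM / (EBIT − interest) = €9,229,203.10 / €3,970,043.10 = 2.3247.

2.32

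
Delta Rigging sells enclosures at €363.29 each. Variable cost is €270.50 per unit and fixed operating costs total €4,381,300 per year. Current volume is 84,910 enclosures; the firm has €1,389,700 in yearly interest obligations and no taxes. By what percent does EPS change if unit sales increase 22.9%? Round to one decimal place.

Contribution at this volume is 84,910 × €92.79 = €7,878,798.90.
Operating income = contribution − fixed costs = €7,878,798.90 − €4,381,300 = €3,497,498.90.
After interest of €1,389,700.00, pre-tax earnings = €2,107,798.90.
Degree of combined leverage = contribution ÷ (EBIT − I) = €7,878,798.90 ÷ €2,107,798.90 = 3.7379.
%ΔEPS = DCL × %ΔSales = 3.7379 × +22.9% = +85.6%.

+85.6%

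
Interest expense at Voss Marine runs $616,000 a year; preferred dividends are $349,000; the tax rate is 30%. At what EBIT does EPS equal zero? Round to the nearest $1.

Grossing the preferred dividend up to pre-tax terms: $349,000 / (1 − 0.30) = $498,571.43.
Financial break-even EBIT = interest + D_p ÷ (1 − t) = $616,000 + $498,571.43 = $1,114,571.43.

$1,114,571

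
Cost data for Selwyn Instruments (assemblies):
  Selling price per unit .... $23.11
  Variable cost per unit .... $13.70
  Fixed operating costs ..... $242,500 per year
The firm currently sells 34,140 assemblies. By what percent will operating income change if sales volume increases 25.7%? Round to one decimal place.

At 34,140 units, contribution = 34,140 × $9.41 = $321,257.40.
Operating income = contribution − fixed costs = $321,257.40 − $242,500 = $78,757.40.
So DOL = total CM / EBIT = $321,257.40 / $78,757.40 = 4.0791.
%ΔEBIT = DOL × %ΔSales = 4.0791 × +25.7% = +104.8%.

+104.8%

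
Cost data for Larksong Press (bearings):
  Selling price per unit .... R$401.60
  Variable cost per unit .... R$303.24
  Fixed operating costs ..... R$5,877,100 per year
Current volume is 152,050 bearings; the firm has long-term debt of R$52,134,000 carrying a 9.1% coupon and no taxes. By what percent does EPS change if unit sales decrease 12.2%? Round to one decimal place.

-42.1%

At 152,050 units, contribution = 152,050 × R$98.36 = R$14,955,638.00.
EBIT = R$14,955,638.00 − R$5,877,100 = R$9,078,538.00.
After interest of R$4,744,194.00, pre-tax earnings = R$4,334,344.00.
Degree of combined leverage = contribution ÷ (EBIT − I) = R$14,955,638.00 ÷ R$4,334,344.00 = 3.4505.
EPS therefore changes by 3.4505 × (-12.2%) = -42.1%.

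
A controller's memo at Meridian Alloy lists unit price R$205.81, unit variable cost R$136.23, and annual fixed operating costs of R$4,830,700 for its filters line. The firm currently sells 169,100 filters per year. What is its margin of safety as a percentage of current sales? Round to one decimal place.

58.9%

Each unit contributes R$205.81 − R$136.23 = R$69.58. Break-even units = R$4,830,700 ÷ R$69.58 = 69,426.56; break-even revenue = 69,426.56 × R$205.81 = R$14,288,680.18.
Actual sales revenue = 169,100 × R$205.81 = R$34,802,471.00.
Margin of safety = (R$34,802,471.00 − R$14,288,680.18) ÷ R$34,802,471.00 = 58.9%.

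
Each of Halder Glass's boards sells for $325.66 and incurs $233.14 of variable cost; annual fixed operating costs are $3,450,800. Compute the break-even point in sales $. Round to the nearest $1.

$12,146,428

CM per unit = $325.66 − $233.14 = $92.52; CM ratio = $92.52 / $325.66 = 0.2841.
Break-even revenue = fixed costs × price ÷ CM = $3,450,800 × $325.66 ÷ $92.52 = $12,146,428.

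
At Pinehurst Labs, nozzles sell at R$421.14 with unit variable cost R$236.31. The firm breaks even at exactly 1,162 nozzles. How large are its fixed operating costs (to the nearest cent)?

R$214,772.46

Unit CM = price − variable cost = R$421.14 − R$236.31 = R$184.83.
Since BE = FC / CM, FC = 1,162 × R$184.83 = R$214,772.46.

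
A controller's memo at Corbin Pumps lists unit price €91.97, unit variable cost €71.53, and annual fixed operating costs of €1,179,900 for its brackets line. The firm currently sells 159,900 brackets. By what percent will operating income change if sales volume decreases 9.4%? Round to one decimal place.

Contribution at this volume is 159,900 × €20.44 = €3,268,356.00.
Operating income = contribution − fixed costs = €3,268,356.00 − €1,179,900 = €2,088,456.00.
So DOL = total CM / EBIT = €3,268,356.00 / €2,088,456.00 = 1.5650.
%ΔEBIT = DOL × %ΔSales = 1.5650 × -9.4% = -14.7%.

-14.7%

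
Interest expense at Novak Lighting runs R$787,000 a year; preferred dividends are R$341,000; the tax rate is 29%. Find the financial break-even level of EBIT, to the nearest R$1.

Grossing the preferred dividend up to pre-tax terms: R$341,000 / (1 − 0.29) = R$480,281.69.
Financial break-even EBIT = interest + D_p ÷ (1 − t) = R$787,000 + R$480,281.69 = R$1,267,281.69.

R$1,267,282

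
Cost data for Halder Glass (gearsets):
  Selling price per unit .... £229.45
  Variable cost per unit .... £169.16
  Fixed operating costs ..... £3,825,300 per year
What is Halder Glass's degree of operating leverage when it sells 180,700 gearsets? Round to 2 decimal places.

1.54

At 180,700 units, contribution = 180,700 × £60.29 = £10,894,403.00.
EBIT = £10,894,403.00 − £3,825,300 = £7,069,103.00.
DOL = contribution ÷ EBIT = £10,894,403.00 ÷ £7,069,103.00 = 1.5411.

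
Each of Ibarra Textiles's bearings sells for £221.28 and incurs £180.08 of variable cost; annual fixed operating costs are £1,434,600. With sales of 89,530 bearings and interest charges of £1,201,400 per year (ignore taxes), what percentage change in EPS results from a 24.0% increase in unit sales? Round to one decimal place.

+84.1%

At 89,530 units, contribution = 89,530 × £41.20 = £3,688,636.00.
Subtracting fixed costs: EBIT = £3,688,636.00 − £1,434,600 = £2,254,036.00.
Interest = £1,201,400.00, so EBIT − I = £1,052,636.00.
Degree of combined leverage = contribution ÷ (EBIT − I) = £3,688,636.00 ÷ £1,052,636.00 = 3.5042.
EPS therefore changes by 3.5042 × (+24.0%) = +84.1%.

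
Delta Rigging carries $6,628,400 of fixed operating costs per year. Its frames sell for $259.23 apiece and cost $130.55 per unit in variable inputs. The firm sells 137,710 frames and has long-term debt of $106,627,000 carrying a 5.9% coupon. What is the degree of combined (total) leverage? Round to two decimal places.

At 137,710 units, contribution = 137,710 × $128.68 = $17,720,522.80.
EBIT = $17,720,522.80 − $6,628,400 = $11,092,122.80. Interest = $6,290,993.00.
DOL = $17,720,522.80 ÷ $11,092,122.80 = 1.5976; DFL = $11,092,122.80 ÷ $4,801,129.80 = 2.3103.
Combined leverage = 1.5976 × 2.3103 = 3.6909.

3.69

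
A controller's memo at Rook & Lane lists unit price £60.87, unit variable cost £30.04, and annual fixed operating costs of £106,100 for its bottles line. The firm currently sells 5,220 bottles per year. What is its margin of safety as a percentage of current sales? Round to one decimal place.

34.1%

Contribution margin per unit = £60.87 − £30.04 = £30.83. Break-even units = £106,100 ÷ £30.83 = 3,441.45; break-even revenue = 3,441.45 × £60.87 = £209,481.25.
Current sales = 5,220 × £60.87 = £317,741.40.
Margin of safety = (£317,741.40 − £209,481.25) ÷ £317,741.40 = 34.1%.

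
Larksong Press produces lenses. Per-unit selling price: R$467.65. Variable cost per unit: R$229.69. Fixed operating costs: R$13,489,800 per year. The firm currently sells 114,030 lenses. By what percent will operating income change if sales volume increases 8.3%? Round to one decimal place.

Contribution at this volume is 114,030 × R$237.96 = R$27,134,578.80.
Subtracting fixed costs: EBIT = R$27,134,578.80 − R$13,489,800 = R$13,644,778.80.
DOL = contribution ÷ EBIT = R$27,134,578.80 ÷ R$13,644,778.80 = 1.9886.
Operating income changes by 1.9886 × +8.3% = +16.5%.

+16.5%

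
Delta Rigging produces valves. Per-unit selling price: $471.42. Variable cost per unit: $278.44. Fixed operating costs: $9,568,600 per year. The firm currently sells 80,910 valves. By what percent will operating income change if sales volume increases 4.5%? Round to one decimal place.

Contribution at this volume is 80,910 × $192.98 = $15,614,011.80.
EBIT = $15,614,011.80 − $9,568,600 = $6,045,411.80.
DOL = contribution ÷ EBIT = $15,614,011.80 ÷ $6,045,411.80 = 2.5828.
So EBIT moves 2.5828 × (+4.5%) = +11.6%.

+11.6%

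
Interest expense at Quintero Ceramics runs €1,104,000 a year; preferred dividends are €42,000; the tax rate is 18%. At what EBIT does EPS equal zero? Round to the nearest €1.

Grossing the preferred dividend up to pre-tax terms: €42,000 / (1 − 0.18) = €51,219.51.
EPS = 0 when EBIT covers interest plus the pre-tax preferred burden: €1,104,000 + €51,219.51 = €1,155,219.51.

€1,155,220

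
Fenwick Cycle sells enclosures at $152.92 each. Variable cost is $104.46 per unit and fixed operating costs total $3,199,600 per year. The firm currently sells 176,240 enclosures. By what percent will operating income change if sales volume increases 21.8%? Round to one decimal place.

At 176,240 units, contribution = 176,240 × $48.46 = $8,540,590.40.
Subtracting fixed costs: EBIT = $8,540,590.40 − $3,199,600 = $5,340,990.40.
Degree of operating leverage = $8,540,590.40 / $5,340,990.40 = 1.5991.
Operating income changes by 1.5991 × +21.8% = +34.9%.

+34.9%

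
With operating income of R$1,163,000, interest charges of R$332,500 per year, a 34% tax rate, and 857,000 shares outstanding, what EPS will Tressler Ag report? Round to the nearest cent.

Pre-tax income = R$1,163,000 − R$332,500.00 = R$830,500.00.
Net income = R$830,500.00 × (1 − 0.34) = R$548,130.00.
Per share: R$548,130.00 / 857,000 shares = R$0.64.

R$0.64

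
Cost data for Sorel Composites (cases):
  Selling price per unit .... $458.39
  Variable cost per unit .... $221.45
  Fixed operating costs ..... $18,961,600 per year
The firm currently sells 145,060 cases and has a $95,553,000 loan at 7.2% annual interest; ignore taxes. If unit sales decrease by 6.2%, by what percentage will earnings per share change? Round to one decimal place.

-25.0%

At 145,060 units, contribution = 145,060 × $236.94 = $34,370,516.40.
EBIT = $34,370,516.40 − $18,961,600 = $15,408,916.40.
Interest = $6,879,816.00, so EBIT − I = $8,529,100.40.
DCL = total CM / (EBIT − I) = $34,370,516.40 / $8,529,100.40 = 4.0298.
EPS therefore changes by 4.0298 × (-6.2%) = -25.0%.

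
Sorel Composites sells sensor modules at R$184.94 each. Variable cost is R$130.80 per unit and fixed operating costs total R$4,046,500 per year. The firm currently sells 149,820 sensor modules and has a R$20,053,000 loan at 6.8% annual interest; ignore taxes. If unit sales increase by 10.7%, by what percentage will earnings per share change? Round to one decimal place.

At 149,820 units, contribution = 149,820 × R$54.14 = R$8,111,254.80.
Operating income = contribution − fixed costs = R$8,111,254.80 − R$4,046,500 = R$4,064,754.80.
Interest = R$1,363,604.00, so EBIT − I = R$2,701,150.80.
Degree of combined leverage = contribution ÷ (EBIT − I) = R$8,111,254.80 ÷ R$2,701,150.80 = 3.0029.
%ΔEPS = DCL × %ΔSales = 3.0029 × +10.7% = +32.1%.

+32.1%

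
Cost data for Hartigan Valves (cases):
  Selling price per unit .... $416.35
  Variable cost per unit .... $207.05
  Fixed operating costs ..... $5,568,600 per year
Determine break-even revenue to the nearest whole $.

$11,077,337

CM per unit = $416.35 − $207.05 = $209.30; CM ratio = $209.30 / $416.35 = 0.5027.
Break-even sales = FC ÷ CM ratio = $5,568,600 × $416.35 / $209.30 = $11,077,337.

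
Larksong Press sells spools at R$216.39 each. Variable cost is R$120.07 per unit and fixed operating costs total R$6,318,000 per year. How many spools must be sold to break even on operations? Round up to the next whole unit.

65,594 spools

Unit CM = price − variable cost = R$216.39 − R$120.07 = R$96.32.
Break-even Q = R$6,318,000 / R$96.32 = 65,593.85 → 65,594 spools.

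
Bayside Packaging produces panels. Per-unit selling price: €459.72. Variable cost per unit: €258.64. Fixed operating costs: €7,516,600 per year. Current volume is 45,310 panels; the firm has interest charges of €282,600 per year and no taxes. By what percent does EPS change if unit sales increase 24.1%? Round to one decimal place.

+167.4%

Total contribution margin = 45,310 × €201.08 = €9,110,934.80.
EBIT = €9,110,934.80 − €7,516,600 = €1,594,334.80.
Interest = €282,600.00, so EBIT − I = €1,311,734.80.
Degree of combined leverage = contribution ÷ (EBIT − I) = €9,110,934.80 ÷ €1,311,734.80 = 6.9457.
%ΔEPS = DCL × %ΔSales = 6.9457 × +24.1% = +167.4%.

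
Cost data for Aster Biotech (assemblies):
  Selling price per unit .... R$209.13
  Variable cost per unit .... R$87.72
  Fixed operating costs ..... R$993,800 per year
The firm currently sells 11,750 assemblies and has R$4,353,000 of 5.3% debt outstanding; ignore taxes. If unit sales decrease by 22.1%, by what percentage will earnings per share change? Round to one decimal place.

Total contribution margin = 11,750 × R$121.41 = R$1,426,567.50.
Subtracting fixed costs: EBIT = R$1,426,567.50 − R$993,800 = R$432,767.50.
After interest of R$230,709.00, pre-tax earnings = R$202,058.50.
DCL = total CM / (EBIT − I) = R$1,426,567.50 / R$202,058.50 = 7.0602.
%ΔEPS = DCL × %ΔSales = 7.0602 × -22.1% = -156.0%.

-156.0%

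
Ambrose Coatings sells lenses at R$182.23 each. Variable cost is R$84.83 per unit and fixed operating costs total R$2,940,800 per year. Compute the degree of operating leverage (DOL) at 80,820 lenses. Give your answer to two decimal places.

At 80,820 units, contribution = 80,820 × R$97.40 = R$7,871,868.00.
Operating income = contribution − fixed costs = R$7,871,868.00 − R$2,940,800 = R$4,931,068.00.
DOL = contribution ÷ EBIT = R$7,871,868.00 ÷ R$4,931,068.00 = 1.5964.

1.60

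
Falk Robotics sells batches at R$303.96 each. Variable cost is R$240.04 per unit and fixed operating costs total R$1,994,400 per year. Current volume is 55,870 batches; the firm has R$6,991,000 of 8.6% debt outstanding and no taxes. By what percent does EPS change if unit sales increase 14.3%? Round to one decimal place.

+52.3%

Total contribution margin = 55,870 × R$63.92 = R$3,571,210.40.
EBIT = R$3,571,210.40 − R$1,994,400 = R$1,576,810.40.
After interest of R$601,226.00, pre-tax earnings = R$975,584.40.
DCL = total CM / (EBIT − I) = R$3,571,210.40 / R$975,584.40 = 3.6606.
%ΔEPS = DCL × %ΔSales = 3.6606 × +14.3% = +52.3%.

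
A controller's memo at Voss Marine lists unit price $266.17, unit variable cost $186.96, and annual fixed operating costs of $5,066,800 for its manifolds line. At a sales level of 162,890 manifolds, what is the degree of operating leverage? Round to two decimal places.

1.65

At 162,890 units, contribution = 162,890 × $79.21 = $12,902,516.90.
EBIT = $12,902,516.90 − $5,066,800 = $7,835,716.90.
Degree of operating leverage = $12,902,516.90 / $7,835,716.90 = 1.6466.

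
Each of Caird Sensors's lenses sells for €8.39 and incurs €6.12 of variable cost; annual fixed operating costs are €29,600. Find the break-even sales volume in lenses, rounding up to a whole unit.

Each unit contributes €8.39 − €6.12 = €2.27.
Units to break even: €29,600 ÷ €2.27 = 13,039.65, rounded up to 13,040.

13,040 lenses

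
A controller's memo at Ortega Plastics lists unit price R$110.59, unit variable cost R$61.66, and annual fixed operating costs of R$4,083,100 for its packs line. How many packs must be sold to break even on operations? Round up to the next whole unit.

83,448 packs

Each unit contributes R$110.59 − R$61.66 = R$48.93.
Break-even volume = fixed costs ÷ CM per unit = R$4,083,100 ÷ R$48.93 = 83,447.78, so 83,448 packs.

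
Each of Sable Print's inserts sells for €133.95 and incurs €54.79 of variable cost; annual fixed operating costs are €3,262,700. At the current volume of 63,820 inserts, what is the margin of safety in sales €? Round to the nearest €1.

€3,027,736

Contribution margin per unit = €133.95 − €54.79 = €79.16. Break-even units = €3,262,700 ÷ €79.16 = 41,216.52; break-even revenue = 41,216.52 × €133.95 = €5,520,953.32.
Actual sales revenue = 63,820 × €133.95 = €8,548,689.00.
Margin of safety = €8,548,689.00 − €5,520,953.32 = €3,027,736.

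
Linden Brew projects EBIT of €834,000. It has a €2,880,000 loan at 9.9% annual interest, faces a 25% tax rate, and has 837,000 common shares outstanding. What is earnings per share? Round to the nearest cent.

€0.49

Interest = €285,120.00, so EBT = €834,000 − €285,120.00 = €548,880.00.
Net income = €548,880.00 × (1 − 0.25) = €411,660.00.
EPS = €411,660.00 ÷ 837,000 = €0.49.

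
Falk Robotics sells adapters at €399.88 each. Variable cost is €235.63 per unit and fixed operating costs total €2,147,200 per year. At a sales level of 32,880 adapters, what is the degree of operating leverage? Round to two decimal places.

Total contribution margin = 32,880 × €164.25 = €5,400,540.00.
Operating income = contribution − fixed costs = €5,400,540.00 − €2,147,200 = €3,253,340.00.
DOL = contribution ÷ EBIT = €5,400,540.00 ÷ €3,253,340.00 = 1.6600.

1.66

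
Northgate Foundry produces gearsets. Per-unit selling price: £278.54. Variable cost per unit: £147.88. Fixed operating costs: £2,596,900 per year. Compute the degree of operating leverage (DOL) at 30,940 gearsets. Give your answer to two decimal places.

Total contribution margin = 30,940 × £130.66 = £4,042,620.40.
Subtracting fixed costs: EBIT = £4,042,620.40 − £2,596,900 = £1,445,720.40.
So DOL = total CM / EBIT = £4,042,620.40 / £1,445,720.40 = 2.7963.

2.80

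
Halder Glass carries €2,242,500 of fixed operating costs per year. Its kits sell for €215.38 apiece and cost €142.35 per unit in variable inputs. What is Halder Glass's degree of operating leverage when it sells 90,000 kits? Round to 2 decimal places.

1.52

Total contribution margin = 90,000 × €73.03 = €6,572,700.00.
Subtracting fixed costs: EBIT = €6,572,700.00 − €2,242,500 = €4,330,200.00.
DOL = contribution ÷ EBIT = €6,572,700.00 ÷ €4,330,200.00 = 1.5179.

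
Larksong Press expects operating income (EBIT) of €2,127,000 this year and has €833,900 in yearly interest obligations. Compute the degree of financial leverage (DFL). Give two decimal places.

1.64

Interest = €833,900.00.
DFL = EBIT ÷ (EBIT − I) = €2,127,000 ÷ (€2,127,000 − €833,900.00) = €2,127,000 ÷ €1,293,100.00 = 1.6449.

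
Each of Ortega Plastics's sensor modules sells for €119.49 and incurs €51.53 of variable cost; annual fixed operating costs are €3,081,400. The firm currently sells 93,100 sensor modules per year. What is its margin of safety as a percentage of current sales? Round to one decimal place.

51.3%

Contribution margin per unit = €119.49 − €51.53 = €67.96. Break-even units = €3,081,400 ÷ €67.96 = 45,341.38; break-even revenue = 45,341.38 × €119.49 = €5,417,841.17.
Actual sales revenue = 93,100 × €119.49 = €11,124,519.00.
Margin of safety = (€11,124,519.00 − €5,417,841.17) ÷ €11,124,519.00 = 51.3%.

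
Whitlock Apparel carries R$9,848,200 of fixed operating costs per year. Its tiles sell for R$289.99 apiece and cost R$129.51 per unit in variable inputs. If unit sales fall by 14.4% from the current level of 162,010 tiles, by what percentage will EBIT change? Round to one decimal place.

-23.2%

At 162,010 units, contribution = 162,010 × R$160.48 = R$25,999,364.80.
EBIT = R$25,999,364.80 − R$9,848,200 = R$16,151,164.80.
So DOL = total CM / EBIT = R$25,999,364.80 / R$16,151,164.80 = 1.6098.
%ΔEBIT = DOL × %ΔSales = 1.6098 × -14.4% = -23.2%.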